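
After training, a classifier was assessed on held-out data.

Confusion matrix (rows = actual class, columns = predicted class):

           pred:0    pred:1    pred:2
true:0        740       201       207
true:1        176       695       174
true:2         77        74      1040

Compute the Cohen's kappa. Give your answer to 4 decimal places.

0.5955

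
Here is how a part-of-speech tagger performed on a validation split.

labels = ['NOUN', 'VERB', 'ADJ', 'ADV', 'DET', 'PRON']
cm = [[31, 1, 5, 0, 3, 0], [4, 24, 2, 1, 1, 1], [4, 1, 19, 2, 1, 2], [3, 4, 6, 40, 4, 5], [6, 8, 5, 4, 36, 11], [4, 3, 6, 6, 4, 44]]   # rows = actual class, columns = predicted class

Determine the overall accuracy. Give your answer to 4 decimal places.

Accuracy = trace / total = (31+24+19+40+36+44=194) / 301 = 194/301 = 0.6445

0.6445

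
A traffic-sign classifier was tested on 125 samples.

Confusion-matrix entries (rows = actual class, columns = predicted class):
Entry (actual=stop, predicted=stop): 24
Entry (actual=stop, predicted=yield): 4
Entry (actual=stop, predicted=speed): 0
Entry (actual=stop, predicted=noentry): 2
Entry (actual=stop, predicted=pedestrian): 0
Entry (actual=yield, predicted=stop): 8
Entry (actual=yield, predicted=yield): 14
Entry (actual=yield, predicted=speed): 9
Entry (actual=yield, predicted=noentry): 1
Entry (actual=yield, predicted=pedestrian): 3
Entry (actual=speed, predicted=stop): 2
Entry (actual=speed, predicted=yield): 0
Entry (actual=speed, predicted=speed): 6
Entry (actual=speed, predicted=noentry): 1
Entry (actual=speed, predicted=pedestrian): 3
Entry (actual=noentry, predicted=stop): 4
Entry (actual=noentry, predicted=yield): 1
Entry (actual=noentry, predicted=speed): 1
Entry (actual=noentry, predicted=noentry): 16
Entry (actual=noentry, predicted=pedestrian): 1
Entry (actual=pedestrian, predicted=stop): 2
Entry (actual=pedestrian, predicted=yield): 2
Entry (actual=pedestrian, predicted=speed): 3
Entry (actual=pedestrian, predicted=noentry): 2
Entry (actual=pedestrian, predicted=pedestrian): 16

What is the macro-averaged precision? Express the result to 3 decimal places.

0.601

Per-class precision (TP/(TP+FP)):
  stop: TP=24, FP=8+2+4+2=16 → 24/40 = 0.6000
  yield: TP=14, FP=4+0+1+2=7 → 14/21 = 0.6667
  speed: TP=6, FP=0+9+1+3=13 → 6/19 = 0.3158
  noentry: TP=16, FP=2+1+1+2=6 → 16/22 = 0.7273
  pedestrian: TP=16, FP=0+3+3+1=7 → 16/23 = 0.6957
Macro-precision = mean = (0.6000 + 0.6667 + 0.3158 + 0.7273 + 0.6957) / 5 = 0.601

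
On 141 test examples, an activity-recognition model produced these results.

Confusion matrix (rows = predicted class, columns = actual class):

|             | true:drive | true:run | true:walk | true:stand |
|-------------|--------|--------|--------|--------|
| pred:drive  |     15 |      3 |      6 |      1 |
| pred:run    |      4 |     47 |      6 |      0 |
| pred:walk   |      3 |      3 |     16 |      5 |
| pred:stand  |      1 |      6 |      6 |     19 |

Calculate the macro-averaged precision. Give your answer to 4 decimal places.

Per-class precision (TP/(TP+FP)):
  drive: TP=15, FP=3+6+1=10 → 15/25 = 0.60000
  run: TP=47, FP=4+6+0=10 → 47/57 = 0.82456
  walk: TP=16, FP=3+3+5=11 → 16/27 = 0.59259
  stand: TP=19, FP=1+6+6=13 → 19/32 = 0.59375
Macro-precision = mean = (0.60000 + 0.82456 + 0.59259 + 0.59375) / 4 = 0.6527

0.6527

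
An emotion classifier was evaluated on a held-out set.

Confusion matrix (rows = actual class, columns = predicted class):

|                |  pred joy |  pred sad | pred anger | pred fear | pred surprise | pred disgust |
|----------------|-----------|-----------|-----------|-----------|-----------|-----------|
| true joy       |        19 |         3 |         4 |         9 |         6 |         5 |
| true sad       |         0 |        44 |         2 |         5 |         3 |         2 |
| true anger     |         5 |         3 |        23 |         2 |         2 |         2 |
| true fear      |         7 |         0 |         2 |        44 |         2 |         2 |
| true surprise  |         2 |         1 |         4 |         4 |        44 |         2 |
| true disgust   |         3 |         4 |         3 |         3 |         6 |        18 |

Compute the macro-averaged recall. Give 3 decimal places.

0.642

Per-class recall (TP/(TP+FN)):
  joy: TP=19, FN=3+4+9+6+5=27 → 19/46 = 0.4130
  sad: TP=44, FN=0+2+5+3+2=12 → 44/56 = 0.7857
  anger: TP=23, FN=5+3+2+2+2=14 → 23/37 = 0.6216
  fear: TP=44, FN=7+0+2+2+2=13 → 44/57 = 0.7719
  surprise: TP=44, FN=2+1+4+4+2=13 → 44/57 = 0.7719
  disgust: TP=18, FN=3+4+3+3+6=19 → 18/37 = 0.4865
Macro-recall = mean = (0.4130 + 0.7857 + 0.6216 + 0.7719 + 0.7719 + 0.4865) / 6 = 0.642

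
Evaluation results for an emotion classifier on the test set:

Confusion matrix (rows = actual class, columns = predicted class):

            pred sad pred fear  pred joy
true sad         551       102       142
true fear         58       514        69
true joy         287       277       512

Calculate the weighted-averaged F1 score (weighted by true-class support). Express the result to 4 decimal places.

Per-class F1 score (2·TP/(2·TP+FP+FN)):
  sad: TP=551, FP=58+287=345, FN=102+142=244 → 1102/1691 = 0.65169
  fear: TP=514, FP=102+277=379, FN=58+69=127 → 1028/1534 = 0.67014
  joy: TP=512, FP=142+69=211, FN=287+277=564 → 1024/1799 = 0.56921
Weighted-F1 score = Σ (supportᵢ/N)·F1 scoreᵢ with N=2512: (795/2512)·0.65169 + (641/2512)·0.67014 + (1076/2512)·0.56921 = 0.6211

0.6211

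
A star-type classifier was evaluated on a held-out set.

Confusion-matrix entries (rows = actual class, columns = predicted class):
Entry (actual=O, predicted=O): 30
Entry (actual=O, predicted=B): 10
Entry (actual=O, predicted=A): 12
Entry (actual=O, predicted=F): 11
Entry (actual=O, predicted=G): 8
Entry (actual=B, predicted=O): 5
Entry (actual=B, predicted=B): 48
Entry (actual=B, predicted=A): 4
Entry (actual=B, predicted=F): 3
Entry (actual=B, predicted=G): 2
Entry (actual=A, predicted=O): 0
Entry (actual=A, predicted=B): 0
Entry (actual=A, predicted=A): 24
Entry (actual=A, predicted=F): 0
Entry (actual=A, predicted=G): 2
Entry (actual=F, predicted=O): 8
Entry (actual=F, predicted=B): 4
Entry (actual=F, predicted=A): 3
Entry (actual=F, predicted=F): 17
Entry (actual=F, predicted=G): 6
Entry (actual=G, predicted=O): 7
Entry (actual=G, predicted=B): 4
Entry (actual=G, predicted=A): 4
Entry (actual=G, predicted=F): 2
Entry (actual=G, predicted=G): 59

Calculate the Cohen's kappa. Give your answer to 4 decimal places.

Observed agreement pₒ = trace/N = 178/273 = 0.65201
Expected agreement pₑ = Σ (rowᵢ·colᵢ)/N² = (71·50 + 62·66 + 26·47 + 38·33 + 76·77)/273² = 0.21428
κ = (pₒ − pₑ)/(1 − pₑ) = (0.65201 − 0.21428)/(1 − 0.21428) = 0.5571

0.5571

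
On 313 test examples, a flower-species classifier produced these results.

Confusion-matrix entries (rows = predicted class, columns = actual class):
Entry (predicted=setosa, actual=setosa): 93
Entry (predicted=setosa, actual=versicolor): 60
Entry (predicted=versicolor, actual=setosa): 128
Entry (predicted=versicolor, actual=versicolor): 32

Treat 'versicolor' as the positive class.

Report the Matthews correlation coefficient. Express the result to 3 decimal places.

-0.211

MCC = (TP·TN − FP·FN) / √((TP+FP)(TP+FN)(TN+FP)(TN+FN))
Numerator = 32·93 − 128·60 = -4704
Denominator = √(160·92·221·153) = √497727360 = 22309.8041
MCC = -4704 / 22309.8041 = -0.211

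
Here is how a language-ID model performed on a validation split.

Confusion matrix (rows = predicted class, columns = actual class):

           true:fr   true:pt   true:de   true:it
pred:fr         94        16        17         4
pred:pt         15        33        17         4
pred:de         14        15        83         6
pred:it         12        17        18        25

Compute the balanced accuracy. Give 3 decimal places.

Balanced accuracy = mean of per-class recall.
  fr: recall = 94/135 = 0.6963
  pt: recall = 33/81 = 0.4074
  de: recall = 83/135 = 0.6148
  it: recall = 25/39 = 0.6410
Mean = (0.6963 + 0.4074 + 0.6148 + 0.6410) / 4 = 0.590

0.590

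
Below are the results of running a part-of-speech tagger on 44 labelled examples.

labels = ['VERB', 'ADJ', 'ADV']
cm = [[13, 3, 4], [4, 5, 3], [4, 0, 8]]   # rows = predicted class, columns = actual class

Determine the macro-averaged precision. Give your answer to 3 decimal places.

0.578

Per-class precision (TP/(TP+FP)):
  VERB: TP=13, FP=3+4=7 → 13/20 = 0.6500
  ADJ: TP=5, FP=4+3=7 → 5/12 = 0.4167
  ADV: TP=8, FP=4+0=4 → 8/12 = 0.6667
Macro-precision = mean = (0.6500 + 0.4167 + 0.6667) / 3 = 0.578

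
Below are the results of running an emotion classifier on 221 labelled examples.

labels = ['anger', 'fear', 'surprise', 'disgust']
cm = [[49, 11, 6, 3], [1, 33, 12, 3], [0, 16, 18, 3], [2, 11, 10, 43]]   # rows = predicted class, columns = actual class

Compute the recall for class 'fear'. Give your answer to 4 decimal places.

0.4648

Take TP from the diagonal, FP from the rest of the 'fear' prediction marginal, FN from the rest of the 'fear' actual marginal.
recall = TP/(TP+FN).
fear: TP=33, FN=11+16+11=38 → 33/71 = 0.46479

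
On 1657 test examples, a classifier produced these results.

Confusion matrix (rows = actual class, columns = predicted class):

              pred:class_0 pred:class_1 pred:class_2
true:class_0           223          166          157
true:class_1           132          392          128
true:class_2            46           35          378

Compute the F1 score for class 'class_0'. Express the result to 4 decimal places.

One-vs-rest for 'class_0': TP = diagonal; FP = other classes predicted 'class_0'; FN = 'class_0' predicted as other.
F1 score = 2·TP/(2·TP+FP+FN).
class_0: TP=223, FP=132+46=178, FN=166+157=323 → 446/947 = 0.47096

0.4710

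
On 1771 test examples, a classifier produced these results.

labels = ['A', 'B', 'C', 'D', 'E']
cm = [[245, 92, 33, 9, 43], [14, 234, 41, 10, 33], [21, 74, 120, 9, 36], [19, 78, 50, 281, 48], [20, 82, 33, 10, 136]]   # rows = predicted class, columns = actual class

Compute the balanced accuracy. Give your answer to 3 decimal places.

0.592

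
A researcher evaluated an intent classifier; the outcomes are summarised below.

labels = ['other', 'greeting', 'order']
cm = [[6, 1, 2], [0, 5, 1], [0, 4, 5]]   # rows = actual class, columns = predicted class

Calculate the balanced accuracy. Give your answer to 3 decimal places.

Balanced accuracy = mean of per-class recall.
  other: recall = 6/9 = 0.6667
  greeting: recall = 5/6 = 0.8333
  order: recall = 5/9 = 0.5556
Mean = (0.6667 + 0.8333 + 0.5556) / 3 = 0.685

0.685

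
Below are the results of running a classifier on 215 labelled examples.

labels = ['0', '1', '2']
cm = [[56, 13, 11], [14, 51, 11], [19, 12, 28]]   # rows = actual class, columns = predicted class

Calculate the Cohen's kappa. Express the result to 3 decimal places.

0.434

Observed agreement pₒ = trace/N = 135/215 = 0.6279
Expected agreement pₑ = Σ (rowᵢ·colᵢ)/N² = (80·89 + 76·76 + 59·50)/215² = 0.3428
κ = (pₒ − pₑ)/(1 − pₑ) = (0.6279 − 0.3428)/(1 − 0.3428) = 0.434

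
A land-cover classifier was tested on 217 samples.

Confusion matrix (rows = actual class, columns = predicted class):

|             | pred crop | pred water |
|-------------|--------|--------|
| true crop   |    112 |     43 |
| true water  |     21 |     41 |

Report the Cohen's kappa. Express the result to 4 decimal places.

Observed agreement pₒ = trace/N = 153/217 = 0.70507
Expected agreement pₑ = Σ (rowᵢ·colᵢ)/N² = (155·133 + 62·84)/217² = 0.54839
κ = (pₒ − pₑ)/(1 − pₑ) = (0.70507 − 0.54839)/(1 − 0.54839) = 0.3469

0.3469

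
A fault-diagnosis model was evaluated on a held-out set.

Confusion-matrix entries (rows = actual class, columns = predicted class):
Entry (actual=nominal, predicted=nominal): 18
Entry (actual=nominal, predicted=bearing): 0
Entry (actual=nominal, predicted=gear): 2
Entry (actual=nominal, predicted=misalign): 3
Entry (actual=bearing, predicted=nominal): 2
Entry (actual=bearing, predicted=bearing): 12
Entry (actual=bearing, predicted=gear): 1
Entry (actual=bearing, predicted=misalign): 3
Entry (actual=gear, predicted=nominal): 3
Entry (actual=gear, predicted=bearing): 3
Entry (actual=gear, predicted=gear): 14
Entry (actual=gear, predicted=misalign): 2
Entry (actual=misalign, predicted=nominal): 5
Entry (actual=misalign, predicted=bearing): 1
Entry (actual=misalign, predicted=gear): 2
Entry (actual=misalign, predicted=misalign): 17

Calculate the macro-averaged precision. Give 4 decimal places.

Per-class precision (TP/(TP+FP)):
  nominal: TP=18, FP=2+3+5=10 → 18/28 = 0.64286
  bearing: TP=12, FP=0+3+1=4 → 12/16 = 0.75000
  gear: TP=14, FP=2+1+2=5 → 14/19 = 0.73684
  misalign: TP=17, FP=3+3+2=8 → 17/25 = 0.68000
Macro-precision = mean = (0.64286 + 0.75000 + 0.73684 + 0.68000) / 4 = 0.7024

0.7024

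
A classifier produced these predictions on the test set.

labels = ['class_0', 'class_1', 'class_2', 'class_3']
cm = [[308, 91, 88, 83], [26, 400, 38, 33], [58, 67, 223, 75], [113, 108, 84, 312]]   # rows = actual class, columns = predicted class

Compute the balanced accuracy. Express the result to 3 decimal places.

0.595

Balanced accuracy = mean of per-class recall.
  class_0: recall = 308/570 = 0.5404
  class_1: recall = 400/497 = 0.8048
  class_2: recall = 223/423 = 0.5272
  class_3: recall = 312/617 = 0.5057
Mean = (0.5404 + 0.8048 + 0.5272 + 0.5057) / 4 = 0.595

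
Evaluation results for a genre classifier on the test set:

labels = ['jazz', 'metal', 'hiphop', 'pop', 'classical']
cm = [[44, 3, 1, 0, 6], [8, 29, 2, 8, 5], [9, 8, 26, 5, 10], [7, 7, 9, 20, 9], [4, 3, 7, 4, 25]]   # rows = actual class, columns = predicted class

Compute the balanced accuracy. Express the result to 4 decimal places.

0.5574

Balanced accuracy = mean of per-class recall.
  jazz: recall = 44/54 = 0.81481
  metal: recall = 29/52 = 0.55769
  hiphop: recall = 26/58 = 0.44828
  pop: recall = 20/52 = 0.38462
  classical: recall = 25/43 = 0.58140
Mean = (0.81481 + 0.55769 + 0.44828 + 0.38462 + 0.58140) / 5 = 0.5574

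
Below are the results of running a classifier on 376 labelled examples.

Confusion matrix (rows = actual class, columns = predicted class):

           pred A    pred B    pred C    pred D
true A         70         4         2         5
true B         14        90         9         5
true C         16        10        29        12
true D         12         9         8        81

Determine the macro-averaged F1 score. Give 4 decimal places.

0.6924

Per-class F1 score (2·TP/(2·TP+FP+FN)):
  A: TP=70, FP=14+16+12=42, FN=4+2+5=11 → 140/193 = 0.72539
  B: TP=90, FP=4+10+9=23, FN=14+9+5=28 → 180/231 = 0.77922
  C: TP=29, FP=2+9+8=19, FN=16+10+12=38 → 58/115 = 0.50435
  D: TP=81, FP=5+5+12=22, FN=12+9+8=29 → 162/213 = 0.76056
Macro-F1 score = mean = (0.72539 + 0.77922 + 0.50435 + 0.76056) / 4 = 0.6924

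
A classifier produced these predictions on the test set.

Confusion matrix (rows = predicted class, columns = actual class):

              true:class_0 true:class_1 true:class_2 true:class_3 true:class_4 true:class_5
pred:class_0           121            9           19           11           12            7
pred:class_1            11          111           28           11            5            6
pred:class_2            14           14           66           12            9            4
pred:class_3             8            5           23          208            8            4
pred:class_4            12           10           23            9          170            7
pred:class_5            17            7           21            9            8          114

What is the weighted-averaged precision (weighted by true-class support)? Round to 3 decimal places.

Per-class precision (TP/(TP+FP)):
  class_0: TP=121, FP=9+19+11+12+7=58 → 121/179 = 0.6760
  class_1: TP=111, FP=11+28+11+5+6=61 → 111/172 = 0.6453
  class_2: TP=66, FP=14+14+12+9+4=53 → 66/119 = 0.5546
  class_3: TP=208, FP=8+5+23+8+4=48 → 208/256 = 0.8125
  class_4: TP=170, FP=12+10+23+9+7=61 → 170/231 = 0.7359
  class_5: TP=114, FP=17+7+21+9+8=62 → 114/176 = 0.6477
Weighted-precision = Σ (supportᵢ/N)·precisionᵢ with N=1133: (183/1133)·0.6760 + (156/1133)·0.6453 + (180/1133)·0.5546 + (260/1133)·0.8125 + (212/1133)·0.7359 + (142/1133)·0.6477 = 0.691

0.691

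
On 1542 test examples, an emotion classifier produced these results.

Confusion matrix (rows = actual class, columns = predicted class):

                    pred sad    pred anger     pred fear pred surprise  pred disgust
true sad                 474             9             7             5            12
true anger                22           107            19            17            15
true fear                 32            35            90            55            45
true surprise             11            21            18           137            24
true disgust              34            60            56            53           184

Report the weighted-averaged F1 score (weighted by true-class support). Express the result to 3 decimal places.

0.633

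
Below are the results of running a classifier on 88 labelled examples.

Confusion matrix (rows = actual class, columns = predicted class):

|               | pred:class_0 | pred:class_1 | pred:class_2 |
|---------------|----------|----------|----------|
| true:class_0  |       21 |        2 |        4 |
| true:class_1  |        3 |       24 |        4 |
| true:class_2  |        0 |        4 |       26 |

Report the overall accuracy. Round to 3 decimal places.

Accuracy = trace / total = (21+24+26=71) / 88 = 71/88 = 0.807

0.807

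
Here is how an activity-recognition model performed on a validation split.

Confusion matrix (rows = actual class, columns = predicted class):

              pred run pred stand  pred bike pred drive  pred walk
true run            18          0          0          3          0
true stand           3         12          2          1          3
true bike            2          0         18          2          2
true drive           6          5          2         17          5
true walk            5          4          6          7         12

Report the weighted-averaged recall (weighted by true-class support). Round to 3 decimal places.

0.570

Per-class recall (TP/(TP+FN)):
  run: TP=18, FN=0+0+3+0=3 → 18/21 = 0.8571
  stand: TP=12, FN=3+2+1+3=9 → 12/21 = 0.5714
  bike: TP=18, FN=2+0+2+2=6 → 18/24 = 0.7500
  drive: TP=17, FN=6+5+2+5=18 → 17/35 = 0.4857
  walk: TP=12, FN=5+4+6+7=22 → 12/34 = 0.3529
Weighted-recall = Σ (supportᵢ/N)·recallᵢ with N=135: (21/135)·0.8571 + (21/135)·0.5714 + (24/135)·0.7500 + (35/135)·0.4857 + (34/135)·0.3529 = 0.570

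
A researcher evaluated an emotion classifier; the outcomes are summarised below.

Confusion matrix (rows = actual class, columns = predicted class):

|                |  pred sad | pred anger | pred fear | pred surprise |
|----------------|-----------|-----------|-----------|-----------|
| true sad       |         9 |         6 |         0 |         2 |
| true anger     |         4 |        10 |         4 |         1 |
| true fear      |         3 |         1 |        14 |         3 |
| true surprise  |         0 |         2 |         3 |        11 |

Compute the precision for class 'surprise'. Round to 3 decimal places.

0.647

Treat 'surprise' as positive and all other classes as negative.
precision = TP/(TP+FP).
surprise: TP=11, FP=2+1+3=6 → 11/17 = 0.6471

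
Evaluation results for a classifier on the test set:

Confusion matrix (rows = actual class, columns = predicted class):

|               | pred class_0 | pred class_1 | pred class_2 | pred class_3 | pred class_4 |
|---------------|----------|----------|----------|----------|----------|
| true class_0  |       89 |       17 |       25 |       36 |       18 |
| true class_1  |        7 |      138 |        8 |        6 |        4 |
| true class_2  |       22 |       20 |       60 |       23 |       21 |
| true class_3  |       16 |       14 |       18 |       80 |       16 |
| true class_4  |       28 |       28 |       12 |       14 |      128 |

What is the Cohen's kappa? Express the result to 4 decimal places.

0.4782

Observed agreement pₒ = trace/N = 495/848 = 0.58373
Expected agreement pₑ = Σ (rowᵢ·colᵢ)/N² = (185·162 + 163·217 + 146·123 + 144·159 + 210·187)/848² = 0.20229
κ = (pₒ − pₑ)/(1 − pₑ) = (0.58373 − 0.20229)/(1 − 0.20229) = 0.4782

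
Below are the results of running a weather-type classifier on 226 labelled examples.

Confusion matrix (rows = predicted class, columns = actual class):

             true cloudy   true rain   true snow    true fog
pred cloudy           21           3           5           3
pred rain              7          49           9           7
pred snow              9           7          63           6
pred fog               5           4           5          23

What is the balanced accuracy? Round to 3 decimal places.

Balanced accuracy = mean of per-class recall.
  cloudy: recall = 21/42 = 0.5000
  rain: recall = 49/63 = 0.7778
  snow: recall = 63/82 = 0.7683
  fog: recall = 23/39 = 0.5897
Mean = (0.5000 + 0.7778 + 0.7683 + 0.5897) / 4 = 0.659

0.659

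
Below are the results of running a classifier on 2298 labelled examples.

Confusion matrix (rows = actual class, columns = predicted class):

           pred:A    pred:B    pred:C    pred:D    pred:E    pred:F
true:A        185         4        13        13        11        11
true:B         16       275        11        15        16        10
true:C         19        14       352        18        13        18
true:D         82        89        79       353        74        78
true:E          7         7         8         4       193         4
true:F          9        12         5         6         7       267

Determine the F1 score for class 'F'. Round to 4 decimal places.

0.7695

Treat 'F' as positive and all other classes as negative.
F1 score = 2·TP/(2·TP+FP+FN).
F: TP=267, FP=11+10+18+78+4=121, FN=9+12+5+6+7=39 → 534/694 = 0.76945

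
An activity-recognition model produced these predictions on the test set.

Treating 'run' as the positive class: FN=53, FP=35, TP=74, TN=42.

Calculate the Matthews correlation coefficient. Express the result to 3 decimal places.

MCC = (TP·TN − FP·FN) / √((TP+FP)(TP+FN)(TN+FP)(TN+FN))
Numerator = 74·42 − 35·53 = 1253
Denominator = √(109·127·77·95) = √101261545 = 10062.8796
MCC = 1253 / 10062.8796 = 0.125

0.125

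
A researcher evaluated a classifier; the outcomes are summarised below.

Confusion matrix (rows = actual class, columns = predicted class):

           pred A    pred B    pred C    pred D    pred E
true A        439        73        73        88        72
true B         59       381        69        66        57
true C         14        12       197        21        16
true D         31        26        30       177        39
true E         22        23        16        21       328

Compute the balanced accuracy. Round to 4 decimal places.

Balanced accuracy = mean of per-class recall.
  A: recall = 439/745 = 0.58926
  B: recall = 381/632 = 0.60285
  C: recall = 197/260 = 0.75769
  D: recall = 177/303 = 0.58416
  E: recall = 328/410 = 0.80000
Mean = (0.58926 + 0.60285 + 0.75769 + 0.58416 + 0.80000) / 5 = 0.6668

0.6668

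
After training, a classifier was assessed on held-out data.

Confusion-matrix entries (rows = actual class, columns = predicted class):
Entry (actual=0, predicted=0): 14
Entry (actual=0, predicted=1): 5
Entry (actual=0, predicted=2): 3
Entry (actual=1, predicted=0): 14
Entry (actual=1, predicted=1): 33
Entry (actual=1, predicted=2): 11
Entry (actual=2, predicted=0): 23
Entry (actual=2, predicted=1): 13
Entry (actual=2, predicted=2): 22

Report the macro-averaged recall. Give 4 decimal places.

0.5282

Per-class recall (TP/(TP+FN)):
  0: TP=14, FN=5+3=8 → 14/22 = 0.63636
  1: TP=33, FN=14+11=25 → 33/58 = 0.56897
  2: TP=22, FN=23+13=36 → 22/58 = 0.37931
Macro-recall = mean = (0.63636 + 0.56897 + 0.37931) / 3 = 0.5282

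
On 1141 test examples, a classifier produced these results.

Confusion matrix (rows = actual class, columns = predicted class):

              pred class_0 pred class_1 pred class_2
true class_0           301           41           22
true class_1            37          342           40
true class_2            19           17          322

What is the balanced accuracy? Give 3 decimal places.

0.848

Balanced accuracy = mean of per-class recall.
  class_0: recall = 301/364 = 0.8269
  class_1: recall = 342/419 = 0.8162
  class_2: recall = 322/358 = 0.8994
Mean = (0.8269 + 0.8162 + 0.8994) / 3 = 0.848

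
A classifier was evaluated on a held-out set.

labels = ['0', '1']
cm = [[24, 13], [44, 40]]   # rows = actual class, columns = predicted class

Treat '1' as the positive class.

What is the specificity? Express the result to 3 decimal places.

0.649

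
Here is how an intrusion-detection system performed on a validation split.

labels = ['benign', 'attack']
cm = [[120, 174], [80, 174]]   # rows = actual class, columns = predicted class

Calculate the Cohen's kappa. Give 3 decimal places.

0.091

Observed agreement pₒ = trace/N = 294/548 = 0.5365
Expected agreement pₑ = Σ (rowᵢ·colᵢ)/N² = (294·200 + 254·348)/548² = 0.4901
κ = (pₒ − pₑ)/(1 − pₑ) = (0.5365 − 0.4901)/(1 − 0.4901) = 0.091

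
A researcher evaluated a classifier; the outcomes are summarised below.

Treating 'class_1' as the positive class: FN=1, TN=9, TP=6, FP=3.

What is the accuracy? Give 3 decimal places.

Accuracy = (TP+TN)/N = (6+9)/19 = 0.789

0.789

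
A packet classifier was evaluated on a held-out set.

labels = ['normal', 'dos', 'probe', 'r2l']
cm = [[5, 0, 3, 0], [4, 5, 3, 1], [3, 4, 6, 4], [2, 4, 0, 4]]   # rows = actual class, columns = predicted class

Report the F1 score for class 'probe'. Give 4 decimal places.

Treat 'probe' as positive and all other classes as negative.
F1 score = 2·TP/(2·TP+FP+FN).
probe: TP=6, FP=3+3+0=6, FN=3+4+4=11 → 12/29 = 0.41379

0.4138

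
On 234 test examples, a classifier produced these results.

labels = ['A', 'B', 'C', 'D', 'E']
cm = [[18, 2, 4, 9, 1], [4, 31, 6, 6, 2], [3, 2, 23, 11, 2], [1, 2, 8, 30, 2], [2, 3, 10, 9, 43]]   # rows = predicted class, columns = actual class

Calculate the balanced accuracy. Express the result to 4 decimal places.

0.6381

Balanced accuracy = mean of per-class recall.
  A: recall = 18/28 = 0.64286
  B: recall = 31/40 = 0.77500
  C: recall = 23/51 = 0.45098
  D: recall = 30/65 = 0.46154
  E: recall = 43/50 = 0.86000
Mean = (0.64286 + 0.77500 + 0.45098 + 0.46154 + 0.86000) / 5 = 0.6381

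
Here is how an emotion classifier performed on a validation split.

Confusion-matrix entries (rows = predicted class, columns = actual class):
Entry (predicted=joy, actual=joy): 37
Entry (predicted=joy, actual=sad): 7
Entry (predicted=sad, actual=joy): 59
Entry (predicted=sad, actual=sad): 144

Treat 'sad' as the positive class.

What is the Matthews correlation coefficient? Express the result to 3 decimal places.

0.432

MCC = (TP·TN − FP·FN) / √((TP+FP)(TP+FN)(TN+FP)(TN+FN))
Numerator = 144·37 − 59·7 = 4915
Denominator = √(203·151·96·44) = √129478272 = 11378.8520
MCC = 4915 / 11378.8520 = 0.432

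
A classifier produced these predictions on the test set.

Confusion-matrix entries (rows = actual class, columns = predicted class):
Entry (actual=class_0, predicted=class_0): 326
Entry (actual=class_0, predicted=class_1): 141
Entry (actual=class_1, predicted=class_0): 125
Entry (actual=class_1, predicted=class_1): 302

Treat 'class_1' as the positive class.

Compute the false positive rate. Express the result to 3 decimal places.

FPR = FP/(FP+TN) = 141/(141+326) = 0.302

0.302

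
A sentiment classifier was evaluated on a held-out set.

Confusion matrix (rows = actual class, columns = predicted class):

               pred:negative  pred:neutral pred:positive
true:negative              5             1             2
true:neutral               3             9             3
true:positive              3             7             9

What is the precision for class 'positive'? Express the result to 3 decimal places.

0.643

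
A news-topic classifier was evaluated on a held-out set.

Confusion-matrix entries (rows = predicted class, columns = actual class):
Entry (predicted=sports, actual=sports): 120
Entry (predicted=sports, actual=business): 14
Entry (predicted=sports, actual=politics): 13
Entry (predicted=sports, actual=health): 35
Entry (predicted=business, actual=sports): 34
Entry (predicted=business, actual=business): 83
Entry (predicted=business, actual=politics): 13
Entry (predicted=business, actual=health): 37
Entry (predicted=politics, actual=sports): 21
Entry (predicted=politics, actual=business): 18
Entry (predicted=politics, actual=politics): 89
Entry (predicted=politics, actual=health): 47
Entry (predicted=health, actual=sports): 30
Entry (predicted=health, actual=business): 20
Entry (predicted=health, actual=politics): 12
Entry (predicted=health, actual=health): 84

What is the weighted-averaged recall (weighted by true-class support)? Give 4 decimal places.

Per-class recall (TP/(TP+FN)):
  sports: TP=120, FN=34+21+30=85 → 120/205 = 0.58537
  business: TP=83, FN=14+18+20=52 → 83/135 = 0.61481
  politics: TP=89, FN=13+13+12=38 → 89/127 = 0.70079
  health: TP=84, FN=35+37+47=119 → 84/203 = 0.41379
Weighted-recall = Σ (supportᵢ/N)·recallᵢ with N=670: (205/670)·0.58537 + (135/670)·0.61481 + (127/670)·0.70079 + (203/670)·0.41379 = 0.5612

0.5612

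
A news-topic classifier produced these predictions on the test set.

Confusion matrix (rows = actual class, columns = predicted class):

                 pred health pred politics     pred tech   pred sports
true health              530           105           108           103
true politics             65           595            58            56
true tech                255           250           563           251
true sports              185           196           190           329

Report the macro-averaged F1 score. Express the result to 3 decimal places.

Per-class F1 score (2·TP/(2·TP+FP+FN)):
  health: TP=530, FP=65+255+185=505, FN=105+108+103=316 → 1060/1881 = 0.5635
  politics: TP=595, FP=105+250+196=551, FN=65+58+56=179 → 1190/1920 = 0.6198
  tech: TP=563, FP=108+58+190=356, FN=255+250+251=756 → 1126/2238 = 0.5031
  sports: TP=329, FP=103+56+251=410, FN=185+196+190=571 → 658/1639 = 0.4015
Macro-F1 score = mean = (0.5635 + 0.6198 + 0.5031 + 0.4015) / 4 = 0.522

0.522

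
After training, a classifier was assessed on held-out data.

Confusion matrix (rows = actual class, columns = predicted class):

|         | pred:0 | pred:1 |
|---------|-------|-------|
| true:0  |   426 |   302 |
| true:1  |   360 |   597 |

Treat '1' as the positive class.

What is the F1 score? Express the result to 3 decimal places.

Precision = TP/(TP+FP) = 597/899 = 0.6641
Recall = TP/(TP+FN) = 597/957 = 0.6238
F1 = 2·TP/(2·TP+FP+FN) = 1194/1856 = 0.643

0.643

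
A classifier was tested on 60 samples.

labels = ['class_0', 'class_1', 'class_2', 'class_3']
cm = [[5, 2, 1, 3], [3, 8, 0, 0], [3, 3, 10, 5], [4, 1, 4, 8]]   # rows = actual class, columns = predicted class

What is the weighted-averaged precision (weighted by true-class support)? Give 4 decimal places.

Per-class precision (TP/(TP+FP)):
  class_0: TP=5, FP=3+3+4=10 → 5/15 = 0.33333
  class_1: TP=8, FP=2+3+1=6 → 8/14 = 0.57143
  class_2: TP=10, FP=1+0+4=5 → 10/15 = 0.66667
  class_3: TP=8, FP=3+0+5=8 → 8/16 = 0.50000
Weighted-precision = Σ (supportᵢ/N)·precisionᵢ with N=60: (11/60)·0.33333 + (11/60)·0.57143 + (21/60)·0.66667 + (17/60)·0.50000 = 0.5409

0.5409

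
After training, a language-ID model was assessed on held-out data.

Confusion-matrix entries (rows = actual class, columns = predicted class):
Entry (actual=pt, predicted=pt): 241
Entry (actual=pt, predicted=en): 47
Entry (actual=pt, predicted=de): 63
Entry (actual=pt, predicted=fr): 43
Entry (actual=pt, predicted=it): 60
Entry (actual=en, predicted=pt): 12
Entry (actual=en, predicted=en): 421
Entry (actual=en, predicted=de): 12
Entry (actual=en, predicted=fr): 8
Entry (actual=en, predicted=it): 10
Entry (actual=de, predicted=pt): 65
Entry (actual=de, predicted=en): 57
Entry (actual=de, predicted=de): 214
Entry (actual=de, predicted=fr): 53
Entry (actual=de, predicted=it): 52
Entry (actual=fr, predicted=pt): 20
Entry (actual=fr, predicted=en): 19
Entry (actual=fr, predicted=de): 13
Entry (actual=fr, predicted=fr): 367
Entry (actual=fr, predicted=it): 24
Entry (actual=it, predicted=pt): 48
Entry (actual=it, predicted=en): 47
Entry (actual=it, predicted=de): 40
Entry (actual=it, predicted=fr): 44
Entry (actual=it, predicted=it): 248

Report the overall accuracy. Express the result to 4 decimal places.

0.6692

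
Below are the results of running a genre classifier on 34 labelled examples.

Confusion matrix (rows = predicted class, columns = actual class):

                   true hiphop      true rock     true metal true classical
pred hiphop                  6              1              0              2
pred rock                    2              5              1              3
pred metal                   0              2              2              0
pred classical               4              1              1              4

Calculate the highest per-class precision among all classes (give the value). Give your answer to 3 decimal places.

0.667

Per-class precision (TP/(TP+FP)):
  hiphop: TP=6, FP=1+0+2=3 → 6/9 = 0.6667
  rock: TP=5, FP=2+1+3=6 → 5/11 = 0.4545
  metal: TP=2, FP=0+2+0=2 → 2/4 = 0.5000
  classical: TP=4, FP=4+1+1=6 → 4/10 = 0.4000
Highest is class 'hiphop' with precision = 0.667.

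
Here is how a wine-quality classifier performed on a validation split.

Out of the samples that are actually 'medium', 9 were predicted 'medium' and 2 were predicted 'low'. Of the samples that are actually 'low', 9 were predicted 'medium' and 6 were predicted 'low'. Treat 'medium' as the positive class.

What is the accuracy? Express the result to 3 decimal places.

0.577

Accuracy = (TP+TN)/N = (9+6)/26 = 0.577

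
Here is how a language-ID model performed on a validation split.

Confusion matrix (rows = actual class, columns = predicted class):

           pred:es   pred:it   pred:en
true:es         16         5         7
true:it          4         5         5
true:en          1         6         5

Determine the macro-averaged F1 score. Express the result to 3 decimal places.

0.444

Per-class F1 score (2·TP/(2·TP+FP+FN)):
  es: TP=16, FP=4+1=5, FN=5+7=12 → 32/49 = 0.6531
  it: TP=5, FP=5+6=11, FN=4+5=9 → 10/30 = 0.3333
  en: TP=5, FP=7+5=12, FN=1+6=7 → 10/29 = 0.3448
Macro-F1 score = mean = (0.6531 + 0.3333 + 0.3448) / 3 = 0.444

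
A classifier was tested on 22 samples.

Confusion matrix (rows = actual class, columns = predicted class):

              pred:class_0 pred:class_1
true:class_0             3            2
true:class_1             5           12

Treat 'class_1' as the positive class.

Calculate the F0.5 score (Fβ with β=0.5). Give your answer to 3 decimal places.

0.822

Fβ = (1+β²)·TP / ((1+β²)·TP + β²·FN + FP), with β²=1/4
= 1.25·12 / (1.25·12 + 0.25·5 + 2) = 0.822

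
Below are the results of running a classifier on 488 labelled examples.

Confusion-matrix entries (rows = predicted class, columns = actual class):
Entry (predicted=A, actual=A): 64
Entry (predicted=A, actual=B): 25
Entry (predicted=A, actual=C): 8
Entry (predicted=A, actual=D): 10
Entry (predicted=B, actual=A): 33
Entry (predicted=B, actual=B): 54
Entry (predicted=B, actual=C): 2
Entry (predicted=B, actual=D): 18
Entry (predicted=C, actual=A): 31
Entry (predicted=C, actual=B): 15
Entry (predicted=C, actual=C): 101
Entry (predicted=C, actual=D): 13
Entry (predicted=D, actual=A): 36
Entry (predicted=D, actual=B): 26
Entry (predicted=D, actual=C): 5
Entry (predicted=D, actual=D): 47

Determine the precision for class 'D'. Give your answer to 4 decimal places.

One-vs-rest for 'D': TP = diagonal; FP = other classes predicted 'D'; FN = 'D' predicted as other.
precision = TP/(TP+FP).
D: TP=47, FP=36+26+5=67 → 47/114 = 0.41228

0.4123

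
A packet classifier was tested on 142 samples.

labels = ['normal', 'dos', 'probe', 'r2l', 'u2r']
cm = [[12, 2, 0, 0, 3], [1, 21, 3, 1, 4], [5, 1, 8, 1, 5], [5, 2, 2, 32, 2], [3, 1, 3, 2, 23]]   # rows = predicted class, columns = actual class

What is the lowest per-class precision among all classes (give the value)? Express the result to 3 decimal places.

Per-class precision (TP/(TP+FP)):
  normal: TP=12, FP=2+0+0+3=5 → 12/17 = 0.7059
  dos: TP=21, FP=1+3+1+4=9 → 21/30 = 0.7000
  probe: TP=8, FP=5+1+1+5=12 → 8/20 = 0.4000
  r2l: TP=32, FP=5+2+2+2=11 → 32/43 = 0.7442
  u2r: TP=23, FP=3+1+3+2=9 → 23/32 = 0.7188
Lowest is class 'probe' with precision = 0.400.

0.400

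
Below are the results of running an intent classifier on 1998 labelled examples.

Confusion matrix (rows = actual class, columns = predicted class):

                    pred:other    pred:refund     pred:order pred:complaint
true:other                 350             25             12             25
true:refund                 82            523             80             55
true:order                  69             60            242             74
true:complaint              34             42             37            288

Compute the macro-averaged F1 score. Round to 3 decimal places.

0.692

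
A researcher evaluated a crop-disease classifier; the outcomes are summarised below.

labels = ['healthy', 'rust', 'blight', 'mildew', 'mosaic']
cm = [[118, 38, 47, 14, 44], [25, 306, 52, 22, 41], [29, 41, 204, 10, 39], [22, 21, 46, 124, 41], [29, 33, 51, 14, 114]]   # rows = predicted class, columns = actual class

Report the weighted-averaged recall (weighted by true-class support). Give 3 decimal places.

0.568

Per-class recall (TP/(TP+FN)):
  healthy: TP=118, FN=25+29+22+29=105 → 118/223 = 0.5291
  rust: TP=306, FN=38+41+21+33=133 → 306/439 = 0.6970
  blight: TP=204, FN=47+52+46+51=196 → 204/400 = 0.5100
  mildew: TP=124, FN=14+22+10+14=60 → 124/184 = 0.6739
  mosaic: TP=114, FN=44+41+39+41=165 → 114/279 = 0.4086
Weighted-recall = Σ (supportᵢ/N)·recallᵢ with N=1525: (223/1525)·0.5291 + (439/1525)·0.6970 + (400/1525)·0.5100 + (184/1525)·0.6739 + (279/1525)·0.4086 = 0.568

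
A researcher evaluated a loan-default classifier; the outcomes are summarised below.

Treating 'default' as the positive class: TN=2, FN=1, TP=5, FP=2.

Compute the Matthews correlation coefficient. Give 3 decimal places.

MCC = (TP·TN − FP·FN) / √((TP+FP)(TP+FN)(TN+FP)(TN+FN))
Numerator = 5·2 − 2·1 = 8
Denominator = √(7·6·4·3) = √504 = 22.4499
MCC = 8 / 22.4499 = 0.356

0.356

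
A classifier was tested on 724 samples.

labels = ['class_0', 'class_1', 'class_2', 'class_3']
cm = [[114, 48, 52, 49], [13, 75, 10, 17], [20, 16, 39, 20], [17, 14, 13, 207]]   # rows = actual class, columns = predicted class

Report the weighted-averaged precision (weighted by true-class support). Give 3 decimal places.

Per-class precision (TP/(TP+FP)):
  class_0: TP=114, FP=13+20+17=50 → 114/164 = 0.6951
  class_1: TP=75, FP=48+16+14=78 → 75/153 = 0.4902
  class_2: TP=39, FP=52+10+13=75 → 39/114 = 0.3421
  class_3: TP=207, FP=49+17+20=86 → 207/293 = 0.7065
Weighted-precision = Σ (supportᵢ/N)·precisionᵢ with N=724: (263/724)·0.6951 + (115/724)·0.4902 + (95/724)·0.3421 + (251/724)·0.7065 = 0.620

0.620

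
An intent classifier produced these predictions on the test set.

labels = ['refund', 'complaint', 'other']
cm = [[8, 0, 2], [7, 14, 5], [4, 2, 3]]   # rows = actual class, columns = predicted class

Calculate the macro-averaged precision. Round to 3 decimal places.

Per-class precision (TP/(TP+FP)):
  refund: TP=8, FP=7+4=11 → 8/19 = 0.4211
  complaint: TP=14, FP=0+2=2 → 14/16 = 0.8750
  other: TP=3, FP=2+5=7 → 3/10 = 0.3000
Macro-precision = mean = (0.4211 + 0.8750 + 0.3000) / 3 = 0.532

0.532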